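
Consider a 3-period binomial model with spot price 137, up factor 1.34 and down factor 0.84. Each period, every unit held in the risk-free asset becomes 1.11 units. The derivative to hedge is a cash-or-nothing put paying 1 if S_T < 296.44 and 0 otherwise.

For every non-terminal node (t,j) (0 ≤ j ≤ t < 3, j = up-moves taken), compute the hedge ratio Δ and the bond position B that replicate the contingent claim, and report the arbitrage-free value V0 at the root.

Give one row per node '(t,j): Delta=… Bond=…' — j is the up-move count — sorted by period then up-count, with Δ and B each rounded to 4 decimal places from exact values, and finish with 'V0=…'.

(0,0): Delta=-0.0035 Bond=1.0894
(1,0): Delta=0.0000 Bond=0.8116
(1,1): Delta=-0.0053 Bond=1.5479
(2,0): Delta=0.0000 Bond=0.9009
(2,1): Delta=0.0000 Bond=0.9009
(2,2): Delta=-0.0081 Bond=2.4144
V0=0.6161

Risk-neutral probability p* = (R−d)/(u−d) = (1.11−0.84)/(1.34−0.84) = 0.5400.
Terminal payoffs: V(3,0)=1.0000, V(3,1)=1.0000, V(3,2)=1.0000, V(3,3)=0.0000
Node (2,0) S=96.6672: V=(p*·1.0000+(1−p*)·1.0000)/1.11=0.9009; Δ=(1.0000−1.0000)/(129.5340−81.2004)=0.0000; B=V−Δ·S=0.9009
Node (2,1) S=154.2072: V=(p*·1.0000+(1−p*)·1.0000)/1.11=0.9009; Δ=(1.0000−1.0000)/(206.6376−129.5340)=0.0000; B=V−Δ·S=0.9009
Node (2,2) S=245.9972: V=(p*·0.0000+(1−p*)·1.0000)/1.11=0.4144; Δ=(0.0000−1.0000)/(329.6362−206.6376)=-0.0081; B=V−Δ·S=2.4144
Node (1,0) S=115.0800: V=(p*·0.9009+(1−p*)·0.9009)/1.11=0.8116; Δ=(0.9009−0.9009)/(154.2072−96.6672)=0.0000; B=V−Δ·S=0.8116
Node (1,1) S=183.5800: V=(p*·0.4144+(1−p*)·0.9009)/1.11=0.5750; Δ=(0.4144−0.9009)/(245.9972−154.2072)=-0.0053; B=V−Δ·S=1.5479
Node (0,0) S=137.0000: V=(p*·0.5750+(1−p*)·0.8116)/1.11=0.6161; Δ=(0.5750−0.8116)/(183.5800−115.0800)=-0.0035; B=V−Δ·S=1.0894
The time-0 hedge costs 0.6161, which is the no-arbitrage price.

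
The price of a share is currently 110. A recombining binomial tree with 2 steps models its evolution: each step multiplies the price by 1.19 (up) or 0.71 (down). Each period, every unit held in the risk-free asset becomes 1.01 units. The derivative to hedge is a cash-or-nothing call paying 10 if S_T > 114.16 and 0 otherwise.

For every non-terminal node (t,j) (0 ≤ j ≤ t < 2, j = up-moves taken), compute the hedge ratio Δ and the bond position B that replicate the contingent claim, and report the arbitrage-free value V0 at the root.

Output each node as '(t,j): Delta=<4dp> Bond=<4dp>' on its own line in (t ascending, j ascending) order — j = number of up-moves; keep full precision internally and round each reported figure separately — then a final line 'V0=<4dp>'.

(0,0): Delta=0.1172 Bond=-9.0626
(1,0): Delta=0.0000 Bond=0.0000
(1,1): Delta=0.1592 Bond=-14.6452
V0=3.8293

No-arbitrage ⇒ martingale measure with p* = (R−d)/(u−d) = 0.6250.
At expiry t=2: V(2,0)=0.0000, V(2,1)=0.0000, V(2,2)=10.0000
(1,0): S=78.1000. Δ = (V_up−V_dn)/(S_up−S_dn) = (0.0000−0.0000)/(92.9390−55.4510) = 0.0000. V = [p*·0.0000 + (1−p*)·0.0000]/1.01 = 0.0000. B = V − Δ·S = 0.0000.
(1,1): S=130.9000. Δ = (V_up−V_dn)/(S_up−S_dn) = (10.0000−0.0000)/(155.7710−92.9390) = 0.1592. V = [p*·10.0000 + (1−p*)·0.0000]/1.01 = 6.1881. B = V − Δ·S = -14.6452.
(0,0): S=110.0000. Δ = (V_up−V_dn)/(S_up−S_dn) = (6.1881−0.0000)/(130.9000−78.1000) = 0.1172. V = [p*·6.1881 + (1−p*)·0.0000]/1.01 = 3.8293. B = V − Δ·S = -9.0626.
Self-financing check: at every node Δ·S+B equals the discounted successor values.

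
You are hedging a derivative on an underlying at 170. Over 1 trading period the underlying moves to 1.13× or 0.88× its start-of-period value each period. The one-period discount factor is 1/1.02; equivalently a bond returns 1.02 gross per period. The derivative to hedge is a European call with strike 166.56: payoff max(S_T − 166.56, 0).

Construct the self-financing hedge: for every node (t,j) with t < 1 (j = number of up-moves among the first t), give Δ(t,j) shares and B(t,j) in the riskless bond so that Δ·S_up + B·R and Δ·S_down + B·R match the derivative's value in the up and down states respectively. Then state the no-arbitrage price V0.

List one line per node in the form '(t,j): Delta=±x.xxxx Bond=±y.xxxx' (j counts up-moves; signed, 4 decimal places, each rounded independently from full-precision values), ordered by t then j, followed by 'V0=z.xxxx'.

(0,0): Delta=0.6009 Bond=-88.1380
V0=14.0220

Risk-neutral probability p* = (R−d)/(u−d) = (1.02−0.88)/(1.13−0.88) = 0.5600.
Payoff layer (t=1): V(1,0)=0.0000, V(1,1)=25.5400
(0,0): S=170.0000. Δ = (V_up−V_dn)/(S_up−S_dn) = (25.5400−0.0000)/(192.1000−149.6000) = 0.6009. V = [p*·25.5400 + (1−p*)·0.0000]/1.02 = 14.0220. B = V − Δ·S = -88.1380.
Check: Δ(0,0)·S0 + B(0,0) = 14.0220 = V0.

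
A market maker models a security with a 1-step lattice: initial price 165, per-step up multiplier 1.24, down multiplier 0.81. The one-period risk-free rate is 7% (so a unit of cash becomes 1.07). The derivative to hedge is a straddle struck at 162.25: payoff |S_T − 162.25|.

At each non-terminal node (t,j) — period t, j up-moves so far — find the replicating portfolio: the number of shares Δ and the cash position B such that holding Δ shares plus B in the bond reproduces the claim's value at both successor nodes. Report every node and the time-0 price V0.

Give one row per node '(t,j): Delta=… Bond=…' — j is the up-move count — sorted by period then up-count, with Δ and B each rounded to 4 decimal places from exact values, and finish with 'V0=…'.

(0,0): Delta=0.1938 Bond=2.5223
V0=34.4990

No-arbitrage ⇒ martingale measure with p* = (R−d)/(u−d) = 0.6047.
Payoff layer (t=1): V(1,0)=28.6000, V(1,1)=42.3500
Node (0,0) S=165.0000: V=(p*·42.3500+(1−p*)·28.6000)/1.07=34.4990; Δ=(42.3500−28.6000)/(204.6000−133.6500)=0.1938; B=V−Δ·S=2.5223
The time-0 hedge costs 34.4990, which is the no-arbitrage price.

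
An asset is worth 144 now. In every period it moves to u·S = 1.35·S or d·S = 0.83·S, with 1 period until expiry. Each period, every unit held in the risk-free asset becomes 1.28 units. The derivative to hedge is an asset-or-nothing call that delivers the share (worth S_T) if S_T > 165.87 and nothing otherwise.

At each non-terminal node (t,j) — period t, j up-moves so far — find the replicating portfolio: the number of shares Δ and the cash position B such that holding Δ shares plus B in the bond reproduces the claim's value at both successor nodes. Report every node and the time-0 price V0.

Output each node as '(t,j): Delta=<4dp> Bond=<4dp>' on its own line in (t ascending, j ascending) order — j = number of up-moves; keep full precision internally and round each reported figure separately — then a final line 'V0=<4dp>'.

(0,0): Delta=2.5962 Bond=-242.4159
V0=131.4303

Under the risk-neutral measure, an up-move has probability p* = (R−d)/(u−d) = 0.8654 and values discount at R = 1.28.
Terminal payoffs: V(1,0)=0.0000, V(1,1)=194.4000
  t=0,j=0: stock 144.0000 → up 194.4000 (V=194.4000), down 119.5200 (V=0.0000). Price 131.4303; hedge Δ=2.5962, bond B=-242.4159.
Root portfolio cost Δ·144+B reproduces V0=131.4303.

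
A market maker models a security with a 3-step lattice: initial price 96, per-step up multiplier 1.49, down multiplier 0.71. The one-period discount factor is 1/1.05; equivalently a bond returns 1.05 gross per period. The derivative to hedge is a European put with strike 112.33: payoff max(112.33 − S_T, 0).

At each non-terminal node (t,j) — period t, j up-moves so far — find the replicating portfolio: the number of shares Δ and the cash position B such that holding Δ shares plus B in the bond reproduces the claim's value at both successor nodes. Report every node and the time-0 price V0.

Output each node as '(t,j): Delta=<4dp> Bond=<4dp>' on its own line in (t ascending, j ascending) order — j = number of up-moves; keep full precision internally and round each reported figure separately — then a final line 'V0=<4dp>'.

Under the risk-neutral measure, an up-move has probability p* = (R−d)/(u−d) = 0.4359 and values discount at R = 1.05.
At expiry t=3: V(3,0)=77.9705, V(3,1)=40.2235, V(3,2)=0.0000, V(3,3)=0.0000
  t=2,j=0: stock 48.3936 → up 72.1065 (V=40.2235), down 34.3595 (V=77.9705). Price 58.5874; hedge Δ=-1.0000, bond B=106.9810.
  t=2,j=1: stock 101.5584 → up 151.3220 (V=0.0000), down 72.1065 (V=40.2235). Price 21.6097; hedge Δ=-0.5078, bond B=73.1783.
  t=2,j=2: stock 213.1296 → up 317.5631 (V=0.0000), down 151.3220 (V=0.0000). Price 0.0000; hedge Δ=0.0000, bond B=0.0000.
  t=1,j=0: stock 68.1600 → up 101.5584 (V=21.6097), down 48.3936 (V=58.5874). Price 40.4466; hedge Δ=-0.6955, bond B=87.8538.
  t=1,j=1: stock 143.0400 → up 213.1296 (V=0.0000), down 101.5584 (V=21.6097). Price 11.6096; hedge Δ=-0.1937, bond B=39.3144.
  t=0,j=0: stock 96.0000 → up 143.0400 (V=11.6096), down 68.1600 (V=40.4466). Price 26.5492; hedge Δ=-0.3851, bond B=63.5196.
Root portfolio cost Δ·96+B reproduces V0=26.5492.

(0,0): Delta=-0.3851 Bond=63.5196
(1,0): Delta=-0.6955 Bond=87.8538
(1,1): Delta=-0.1937 Bond=39.3144
(2,0): Delta=-1.0000 Bond=106.9810
(2,1): Delta=-0.5078 Bond=73.1783
(2,2): Delta=0.0000 Bond=0.0000
V0=26.5492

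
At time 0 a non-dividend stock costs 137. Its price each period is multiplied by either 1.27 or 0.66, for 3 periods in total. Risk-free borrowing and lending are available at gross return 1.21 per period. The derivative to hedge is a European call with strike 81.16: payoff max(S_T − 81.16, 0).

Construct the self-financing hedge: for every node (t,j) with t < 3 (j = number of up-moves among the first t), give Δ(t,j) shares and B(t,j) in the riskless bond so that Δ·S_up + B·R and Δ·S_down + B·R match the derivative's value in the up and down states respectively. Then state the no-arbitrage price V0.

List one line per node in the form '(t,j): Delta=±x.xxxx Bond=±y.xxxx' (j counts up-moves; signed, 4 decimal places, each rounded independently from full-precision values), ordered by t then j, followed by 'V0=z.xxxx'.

Risk-neutral probability p* = (R−d)/(u−d) = (1.21−0.66)/(1.27−0.66) = 0.9016.
Terminal values V(3,·): V(3,0)=0.0000, V(3,1)=0.0000, V(3,2)=64.6784, V(3,3)=199.4685
Node (2,0) S=59.6772: V=(p*·0.0000+(1−p*)·0.0000)/1.21=0.0000; Δ=(0.0000−0.0000)/(75.7900−39.3870)=0.0000; B=V−Δ·S=0.0000
Node (2,1) S=114.8334: V=(p*·64.6784+(1−p*)·0.0000)/1.21=48.1955; Δ=(64.6784−0.0000)/(145.8384−75.7900)=0.9233; B=V−Δ·S=-57.8347
Node (2,2) S=220.9673: V=(p*·199.4685+(1−p*)·64.6784)/1.21=153.8929; Δ=(199.4685−64.6784)/(280.6285−145.8384)=1.0000; B=V−Δ·S=-67.0744
Node (1,0) S=90.4200: V=(p*·48.1955+(1−p*)·0.0000)/1.21=35.9132; Δ=(48.1955−0.0000)/(114.8334−59.6772)=0.8738; B=V−Δ·S=-43.0959
Node (1,1) S=173.9900: V=(p*·153.8929+(1−p*)·48.1955)/1.21=118.5921; Δ=(153.8929−48.1955)/(220.9673−114.8334)=0.9959; B=V−Δ·S=-54.6823
Node (0,0) S=137.0000: V=(p*·118.5921+(1−p*)·35.9132)/1.21=91.2891; Δ=(118.5921−35.9132)/(173.9900−90.4200)=0.9893; B=V−Δ·S=-44.2501
Root portfolio cost Δ·137+B reproduces V0=91.2891.

(0,0): Delta=0.9893 Bond=-44.2501
(1,0): Delta=0.8738 Bond=-43.0959
(1,1): Delta=0.9959 Bond=-54.6823
(2,0): Delta=0.0000 Bond=0.0000
(2,1): Delta=0.9233 Bond=-57.8347
(2,2): Delta=1.0000 Bond=-67.0744
V0=91.2891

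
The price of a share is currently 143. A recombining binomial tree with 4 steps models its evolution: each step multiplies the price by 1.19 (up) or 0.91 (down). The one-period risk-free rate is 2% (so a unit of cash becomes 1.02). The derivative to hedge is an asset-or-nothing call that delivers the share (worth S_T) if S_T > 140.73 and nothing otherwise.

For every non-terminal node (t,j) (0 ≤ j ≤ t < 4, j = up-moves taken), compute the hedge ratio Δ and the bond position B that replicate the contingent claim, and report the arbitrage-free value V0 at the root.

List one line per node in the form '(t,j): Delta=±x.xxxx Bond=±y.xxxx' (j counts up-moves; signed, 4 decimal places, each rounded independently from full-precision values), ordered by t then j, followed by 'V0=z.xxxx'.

(0,0): Delta=2.1522 Bond=-218.7425
(1,0): Delta=2.3203 Bond=-244.9916
(1,1): Delta=1.9536 Bond=-189.3117
(2,0): Delta=1.9479 Bond=-205.7929
(2,1): Delta=2.7604 Bond=-318.0436
(2,2): Delta=1.0000 Bond=0.0000
(3,0): Delta=0.0000 Bond=0.0000
(3,1): Delta=4.2500 Bond=-534.3132
(3,2): Delta=1.0000 Bond=0.0000
(3,3): Delta=1.0000 Bond=0.0000
V0=89.0246

Under the risk-neutral measure, an up-move has probability p* = (R−d)/(u−d) = 0.3929 and values discount at R = 1.02.
Terminal values V(4,·): V(4,0)=0.0000, V(4,1)=0.0000, V(4,2)=167.6922, V(4,3)=219.2897, V(4,4)=286.7635
(3,0): S=107.7607. Δ = (V_up−V_dn)/(S_up−S_dn) = (0.0000−0.0000)/(128.2352−98.0622) = 0.0000. V = [p*·0.0000 + (1−p*)·0.0000]/1.02 = 0.0000. B = V − Δ·S = 0.0000.
(3,1): S=140.9178. Δ = (V_up−V_dn)/(S_up−S_dn) = (167.6922−0.0000)/(167.6922−128.2352) = 4.2500. V = [p*·167.6922 + (1−p*)·0.0000]/1.02 = 64.5873. B = V − Δ·S = -534.3132.
(3,2): S=184.2771. Δ = (V_up−V_dn)/(S_up−S_dn) = (219.2897−167.6922)/(219.2897−167.6922) = 1.0000. V = [p*·219.2897 + (1−p*)·167.6922]/1.02 = 184.2771. B = V − Δ·S = 0.0000.
(3,3): S=240.9777. Δ = (V_up−V_dn)/(S_up−S_dn) = (286.7635−219.2897)/(286.7635−219.2897) = 1.0000. V = [p*·286.7635 + (1−p*)·219.2897]/1.02 = 240.9777. B = V − Δ·S = 0.0000.
(2,0): S=118.4183. Δ = (V_up−V_dn)/(S_up−S_dn) = (64.5873−0.0000)/(140.9178−107.7607) = 1.9479. V = [p*·64.5873 + (1−p*)·0.0000]/1.02 = 24.8761. B = V − Δ·S = -205.7929.
(2,1): S=154.8547. Δ = (V_up−V_dn)/(S_up−S_dn) = (184.2771−64.5873)/(184.2771−140.9178) = 2.7604. V = [p*·184.2771 + (1−p*)·64.5873]/1.02 = 109.4199. B = V − Δ·S = -318.0436.
(2,2): S=202.5023. Δ = (V_up−V_dn)/(S_up−S_dn) = (240.9777−184.2771)/(240.9777−184.2771) = 1.0000. V = [p*·240.9777 + (1−p*)·184.2771]/1.02 = 202.5023. B = V − Δ·S = 0.0000.
(1,0): S=130.1300. Δ = (V_up−V_dn)/(S_up−S_dn) = (109.4199−24.8761)/(154.8547−118.4183) = 2.3203. V = [p*·109.4199 + (1−p*)·24.8761]/1.02 = 56.9507. B = V − Δ·S = -244.9916.
(1,1): S=170.1700. Δ = (V_up−V_dn)/(S_up−S_dn) = (202.5023−109.4199)/(202.5023−154.8547) = 1.9536. V = [p*·202.5023 + (1−p*)·109.4199]/1.02 = 143.1255. B = V − Δ·S = -189.3117.
(0,0): S=143.0000. Δ = (V_up−V_dn)/(S_up−S_dn) = (143.1255−56.9507)/(170.1700−130.1300) = 2.1522. V = [p*·143.1255 + (1−p*)·56.9507]/1.02 = 89.0246. B = V − Δ·S = -218.7425.
Each (Δ,B) replicates both successor values, so the strategy is self-financing and V0 is arbitrage-free.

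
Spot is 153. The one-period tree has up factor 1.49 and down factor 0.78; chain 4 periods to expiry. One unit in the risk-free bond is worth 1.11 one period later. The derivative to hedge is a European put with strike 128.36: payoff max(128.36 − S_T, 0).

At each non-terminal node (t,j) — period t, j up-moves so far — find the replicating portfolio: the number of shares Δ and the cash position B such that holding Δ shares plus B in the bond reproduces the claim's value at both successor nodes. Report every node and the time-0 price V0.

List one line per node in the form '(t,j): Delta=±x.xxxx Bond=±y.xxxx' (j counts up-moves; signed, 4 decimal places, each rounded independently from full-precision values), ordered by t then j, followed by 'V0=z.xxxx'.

Since d<R<u, set p* = (R−d)/(u−d) = 0.4648; price each node as the discounted p*-expectation of its children.
At expiry t=4: V(4,0)=71.7270, V(4,1)=20.1764, V(4,2)=0.0000, V(4,3)=0.0000, V(4,4)=0.0000
Node (3,0) S=72.6065: V=(p*·20.1764+(1−p*)·71.7270)/1.11=43.0332; Δ=(20.1764−71.7270)/(108.1836−56.6330)=-1.0000; B=V−Δ·S=115.6396
Node (3,1) S=138.6969: V=(p*·0.0000+(1−p*)·20.1764)/1.11=9.7285; Δ=(0.0000−20.1764)/(206.6585−108.1836)=-0.2049; B=V−Δ·S=38.1459
Node (3,2) S=264.9467: V=(p*·0.0000+(1−p*)·0.0000)/1.11=0.0000; Δ=(0.0000−0.0000)/(394.7706−206.6585)=0.0000; B=V−Δ·S=0.0000
Node (3,3) S=506.1162: V=(p*·0.0000+(1−p*)·0.0000)/1.11=0.0000; Δ=(0.0000−0.0000)/(754.1131−394.7706)=0.0000; B=V−Δ·S=0.0000
Node (2,0) S=93.0852: V=(p*·9.7285+(1−p*)·43.0332)/1.11=24.8230; Δ=(9.7285−43.0332)/(138.6969−72.6065)=-0.5039; B=V−Δ·S=71.7310
Node (2,1) S=177.8166: V=(p*·0.0000+(1−p*)·9.7285)/1.11=4.6908; Δ=(0.0000−9.7285)/(264.9467−138.6969)=-0.0771; B=V−Δ·S=18.3929
Node (2,2) S=339.6753: V=(p*·0.0000+(1−p*)·0.0000)/1.11=0.0000; Δ=(0.0000−0.0000)/(506.1162−264.9467)=0.0000; B=V−Δ·S=0.0000
Node (1,0) S=119.3400: V=(p*·4.6908+(1−p*)·24.8230)/1.11=13.9331; Δ=(4.6908−24.8230)/(177.8166−93.0852)=-0.2376; B=V−Δ·S=42.2884
Node (1,1) S=227.9700: V=(p*·0.0000+(1−p*)·4.6908)/1.11=2.2618; Δ=(0.0000−4.6908)/(339.6753−177.8166)=-0.0290; B=V−Δ·S=8.8686
Node (0,0) S=153.0000: V=(p*·2.2618+(1−p*)·13.9331)/1.11=7.6652; Δ=(2.2618−13.9331)/(227.9700−119.3400)=-0.1074; B=V−Δ·S=24.1038
Check: Δ(0,0)·S0 + B(0,0) = 7.6652 = V0.

(0,0): Delta=-0.1074 Bond=24.1038
(1,0): Delta=-0.2376 Bond=42.2884
(1,1): Delta=-0.0290 Bond=8.8686
(2,0): Delta=-0.5039 Bond=71.7310
(2,1): Delta=-0.0771 Bond=18.3929
(2,2): Delta=0.0000 Bond=0.0000
(3,0): Delta=-1.0000 Bond=115.6396
(3,1): Delta=-0.2049 Bond=38.1459
(3,2): Delta=0.0000 Bond=0.0000
(3,3): Delta=0.0000 Bond=0.0000
V0=7.6652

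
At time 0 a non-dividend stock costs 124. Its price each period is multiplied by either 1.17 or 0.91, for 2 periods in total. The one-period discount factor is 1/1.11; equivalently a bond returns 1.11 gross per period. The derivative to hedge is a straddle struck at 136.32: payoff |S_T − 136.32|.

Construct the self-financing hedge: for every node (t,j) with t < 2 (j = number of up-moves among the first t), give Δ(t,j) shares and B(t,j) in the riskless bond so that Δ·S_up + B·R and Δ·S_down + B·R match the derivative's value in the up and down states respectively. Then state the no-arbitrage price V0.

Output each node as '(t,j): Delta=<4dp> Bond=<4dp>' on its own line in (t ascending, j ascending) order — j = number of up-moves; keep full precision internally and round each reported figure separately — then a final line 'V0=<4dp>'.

(0,0): Delta=0.4369 Bond=-35.4299
(1,0): Delta=-1.0000 Bond=122.8108
(1,1): Delta=0.7722 Bond=-87.9686
V0=18.7437

Under the risk-neutral measure, an up-move has probability p* = (R−d)/(u−d) = 0.7692 and values discount at R = 1.11.
At expiry t=2: V(2,0)=33.6356, V(2,1)=4.2972, V(2,2)=33.4236
  t=1,j=0: stock 112.8400 → up 132.0228 (V=4.2972), down 102.6844 (V=33.6356). Price 9.9708; hedge Δ=-1.0000, bond B=122.8108.
  t=1,j=1: stock 145.0800 → up 169.7436 (V=33.4236), down 132.0228 (V=4.2972). Price 24.0560; hedge Δ=0.7722, bond B=-87.9686.
  t=0,j=0: stock 124.0000 → up 145.0800 (V=24.0560), down 112.8400 (V=9.9708). Price 18.7437; hedge Δ=0.4369, bond B=-35.4299.
The time-0 hedge costs 18.7437, which is the no-arbitrage price.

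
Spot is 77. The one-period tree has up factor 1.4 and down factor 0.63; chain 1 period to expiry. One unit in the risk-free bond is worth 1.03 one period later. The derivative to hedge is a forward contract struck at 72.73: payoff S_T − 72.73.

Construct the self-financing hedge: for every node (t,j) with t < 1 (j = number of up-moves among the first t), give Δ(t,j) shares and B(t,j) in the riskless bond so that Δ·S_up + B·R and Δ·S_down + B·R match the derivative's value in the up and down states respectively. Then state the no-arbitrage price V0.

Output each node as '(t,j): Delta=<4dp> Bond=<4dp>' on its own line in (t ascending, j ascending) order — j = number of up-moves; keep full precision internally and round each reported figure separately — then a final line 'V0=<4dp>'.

(0,0): Delta=1.0000 Bond=-70.6117
V0=6.3883

The replicating-portfolio and risk-neutral prices coincide; use p* = (1.03−0.63)/(1.4−0.63) = 0.5195 for the latter.
At expiry t=1: V(1,0)=-24.2200, V(1,1)=35.0700
  t=0,j=0: stock 77.0000 → up 107.8000 (V=35.0700), down 48.5100 (V=-24.2200). Price 6.3883; hedge Δ=1.0000, bond B=-70.6117.
Check: Δ(0,0)·S0 + B(0,0) = 6.3883 = V0.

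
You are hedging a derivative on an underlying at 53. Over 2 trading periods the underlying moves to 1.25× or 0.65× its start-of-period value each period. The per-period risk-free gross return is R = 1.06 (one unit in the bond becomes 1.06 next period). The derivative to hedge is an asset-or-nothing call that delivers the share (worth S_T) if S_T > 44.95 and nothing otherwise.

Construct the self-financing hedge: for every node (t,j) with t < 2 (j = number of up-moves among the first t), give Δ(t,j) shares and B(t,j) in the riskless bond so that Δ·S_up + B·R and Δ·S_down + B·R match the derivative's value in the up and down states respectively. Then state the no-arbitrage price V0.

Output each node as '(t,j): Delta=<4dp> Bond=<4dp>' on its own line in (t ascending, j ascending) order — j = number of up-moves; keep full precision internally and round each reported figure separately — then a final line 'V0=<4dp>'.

Risk-neutral probability p* = (R−d)/(u−d) = (1.06−0.65)/(1.25−0.65) = 0.6833.
Payoff layer (t=2): V(2,0)=0.0000, V(2,1)=0.0000, V(2,2)=82.8125
  t=1,j=0: stock 34.4500 → up 43.0625 (V=0.0000), down 22.3925 (V=0.0000). Price 0.0000; hedge Δ=0.0000, bond B=0.0000.
  t=1,j=1: stock 66.2500 → up 82.8125 (V=82.8125), down 43.0625 (V=0.0000). Price 53.3854; hedge Δ=2.0833, bond B=-84.6354.
  t=0,j=0: stock 53.0000 → up 66.2500 (V=53.3854), down 34.4500 (V=0.0000). Price 34.4151; hedge Δ=1.6788, bond B=-54.5606.
Check: Δ(0,0)·S0 + B(0,0) = 34.4151 = V0.

(0,0): Delta=1.6788 Bond=-54.5606
(1,0): Delta=0.0000 Bond=0.0000
(1,1): Delta=2.0833 Bond=-84.6354
V0=34.4151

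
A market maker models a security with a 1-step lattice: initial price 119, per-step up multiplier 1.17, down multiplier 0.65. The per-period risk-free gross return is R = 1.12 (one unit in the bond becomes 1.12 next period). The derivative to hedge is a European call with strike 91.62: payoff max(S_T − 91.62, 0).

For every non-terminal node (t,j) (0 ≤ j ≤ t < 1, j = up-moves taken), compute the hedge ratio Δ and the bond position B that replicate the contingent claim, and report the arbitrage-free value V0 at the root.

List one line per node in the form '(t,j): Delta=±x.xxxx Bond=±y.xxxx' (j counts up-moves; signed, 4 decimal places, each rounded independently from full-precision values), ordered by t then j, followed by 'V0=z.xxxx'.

Under the risk-neutral measure, an up-move has probability p* = (R−d)/(u−d) = 0.9038 and values discount at R = 1.12.
At expiry t=1: V(1,0)=0.0000, V(1,1)=47.6100
Node (0,0) S=119.0000: V=(p*·47.6100+(1−p*)·0.0000)/1.12=38.4215; Δ=(47.6100−0.0000)/(139.2300−77.3500)=0.7694; B=V−Δ·S=-53.1362
Each (Δ,B) replicates both successor values, so the strategy is self-financing and V0 is arbitrage-free.

(0,0): Delta=0.7694 Bond=-53.1362
V0=38.4215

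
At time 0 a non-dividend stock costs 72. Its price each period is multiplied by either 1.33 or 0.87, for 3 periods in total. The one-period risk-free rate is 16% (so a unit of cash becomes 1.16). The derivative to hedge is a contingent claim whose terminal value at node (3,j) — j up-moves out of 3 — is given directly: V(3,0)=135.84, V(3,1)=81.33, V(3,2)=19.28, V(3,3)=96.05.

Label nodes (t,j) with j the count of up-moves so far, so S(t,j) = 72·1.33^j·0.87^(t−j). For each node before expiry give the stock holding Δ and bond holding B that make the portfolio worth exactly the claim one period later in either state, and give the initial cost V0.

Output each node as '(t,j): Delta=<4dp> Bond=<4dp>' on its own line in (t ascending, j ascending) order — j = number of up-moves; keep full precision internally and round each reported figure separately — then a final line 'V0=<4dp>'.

(0,0): Delta=-0.1312 Bond=48.1587
(1,0): Delta=-1.7730 Bond=158.7101
(1,1): Delta=0.4984 Bond=-4.4250
(2,0): Delta=-2.1744 Bond=205.9784
(2,1): Delta=-1.6191 Bond=171.2805
(2,2): Delta=1.3104 Bond=-108.5478
V0=38.7133

Under the risk-neutral measure, an up-move has probability p* = (R−d)/(u−d) = 0.6304 and values discount at R = 1.16.
Payoff layer (t=3): V(3,0)=135.8400, V(3,1)=81.3300, V(3,2)=19.2800, V(3,3)=96.0500
Node (2,0) S=54.4968: V=(p*·81.3300+(1−p*)·135.8400)/1.16=87.4784; Δ=(81.3300−135.8400)/(72.4807−47.4122)=-2.1744; B=V−Δ·S=205.9784
Node (2,1) S=83.3112: V=(p*·19.2800+(1−p*)·81.3300)/1.16=36.3892; Δ=(19.2800−81.3300)/(110.8039−72.4807)=-1.6191; B=V−Δ·S=171.2805
Node (2,2) S=127.3608: V=(p*·96.0500+(1−p*)·19.2800)/1.16=58.3435; Δ=(96.0500−19.2800)/(169.3899−110.8039)=1.3104; B=V−Δ·S=-108.5478
Node (1,0) S=62.6400: V=(p*·36.3892+(1−p*)·87.4784)/1.16=47.6466; Δ=(36.3892−87.4784)/(83.3112−54.4968)=-1.7730; B=V−Δ·S=158.7101
Node (1,1) S=95.7600: V=(p*·58.3435+(1−p*)·36.3892)/1.16=43.3017; Δ=(58.3435−36.3892)/(127.3608−83.3112)=0.4984; B=V−Δ·S=-4.4250
Node (0,0) S=72.0000: V=(p*·43.3017+(1−p*)·47.6466)/1.16=38.7133; Δ=(43.3017−47.6466)/(95.7600−62.6400)=-0.1312; B=V−Δ·S=48.1587
Root portfolio cost Δ·72+B reproduces V0=38.7133.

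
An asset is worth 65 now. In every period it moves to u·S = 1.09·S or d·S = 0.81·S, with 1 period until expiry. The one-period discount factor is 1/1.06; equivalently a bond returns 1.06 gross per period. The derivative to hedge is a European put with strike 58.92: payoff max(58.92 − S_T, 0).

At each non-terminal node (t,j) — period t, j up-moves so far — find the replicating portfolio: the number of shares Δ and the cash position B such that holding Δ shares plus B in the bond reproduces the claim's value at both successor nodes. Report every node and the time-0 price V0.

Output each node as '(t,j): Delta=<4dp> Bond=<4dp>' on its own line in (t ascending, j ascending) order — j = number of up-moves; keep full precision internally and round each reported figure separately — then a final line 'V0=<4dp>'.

Under the risk-neutral measure, an up-move has probability p* = (R−d)/(u−d) = 0.8929 and values discount at R = 1.06.
Terminal payoffs: V(1,0)=6.2700, V(1,1)=0.0000
  t=0,j=0: stock 65.0000 → up 70.8500 (V=0.0000), down 52.6500 (V=6.2700). Price 0.6338; hedge Δ=-0.3445, bond B=23.0266.
Self-financing check: at every node Δ·S+B equals the discounted successor values.

(0,0): Delta=-0.3445 Bond=23.0266
V0=0.6338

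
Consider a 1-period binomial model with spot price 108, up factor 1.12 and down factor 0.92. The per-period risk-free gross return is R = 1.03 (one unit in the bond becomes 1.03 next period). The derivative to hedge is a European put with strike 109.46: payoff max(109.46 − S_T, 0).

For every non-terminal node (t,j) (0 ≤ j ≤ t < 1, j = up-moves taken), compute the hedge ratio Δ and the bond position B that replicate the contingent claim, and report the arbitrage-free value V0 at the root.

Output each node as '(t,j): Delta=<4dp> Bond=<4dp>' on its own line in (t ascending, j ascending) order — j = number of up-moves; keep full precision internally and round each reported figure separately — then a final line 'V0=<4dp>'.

Under the risk-neutral measure, an up-move has probability p* = (R−d)/(u−d) = 0.5500 and values discount at R = 1.03.
At expiry t=1: V(1,0)=10.1000, V(1,1)=0.0000
Node (0,0) S=108.0000: V=(p*·0.0000+(1−p*)·10.1000)/1.03=4.4126; Δ=(0.0000−10.1000)/(120.9600−99.3600)=-0.4676; B=V−Δ·S=54.9126
Check: Δ(0,0)·S0 + B(0,0) = 4.4126 = V0.

(0,0): Delta=-0.4676 Bond=54.9126
V0=4.4126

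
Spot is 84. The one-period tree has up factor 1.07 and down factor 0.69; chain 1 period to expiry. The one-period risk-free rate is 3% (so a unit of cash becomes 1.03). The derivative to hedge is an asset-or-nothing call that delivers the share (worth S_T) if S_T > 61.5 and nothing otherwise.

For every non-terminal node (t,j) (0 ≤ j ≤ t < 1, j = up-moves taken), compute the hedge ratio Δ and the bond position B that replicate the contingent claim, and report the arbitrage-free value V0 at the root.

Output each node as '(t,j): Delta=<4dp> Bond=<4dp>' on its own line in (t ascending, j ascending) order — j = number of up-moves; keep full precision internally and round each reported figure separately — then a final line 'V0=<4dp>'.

(0,0): Delta=2.8158 Bond=-158.4497
V0=78.0766

The replicating-portfolio and risk-neutral prices coincide; use p* = (1.03−0.69)/(1.07−0.69) = 0.8947 for the latter.
Payoff layer (t=1): V(1,0)=0.0000, V(1,1)=89.8800
(0,0): S=84.0000. Δ = (V_up−V_dn)/(S_up−S_dn) = (89.8800−0.0000)/(89.8800−57.9600) = 2.8158. V = [p*·89.8800 + (1−p*)·0.0000]/1.03 = 78.0766. B = V − Δ·S = -158.4497.
Each (Δ,B) replicates both successor values, so the strategy is self-financing and V0 is arbitrage-free.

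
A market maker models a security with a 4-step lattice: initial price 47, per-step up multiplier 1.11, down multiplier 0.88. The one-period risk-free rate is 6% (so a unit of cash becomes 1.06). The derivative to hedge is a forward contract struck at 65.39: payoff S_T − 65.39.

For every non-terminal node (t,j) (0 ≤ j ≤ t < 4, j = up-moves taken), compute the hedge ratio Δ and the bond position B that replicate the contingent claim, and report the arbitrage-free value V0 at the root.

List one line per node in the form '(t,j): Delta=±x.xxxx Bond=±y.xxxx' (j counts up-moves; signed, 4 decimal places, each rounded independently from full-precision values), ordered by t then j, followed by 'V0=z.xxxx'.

Since d<R<u, set p* = (R−d)/(u−d) = 0.7826; price each node as the discounted p*-expectation of its children.
At expiry t=4: V(4,0)=-37.2043, V(4,1)=-29.8376, V(4,2)=-20.5455, V(4,3)=-8.8248, V(4,4)=5.9593
Node (3,0) S=32.0292: V=(p*·-29.8376+(1−p*)·-37.2043)/1.06=-29.6595; Δ=(-29.8376−-37.2043)/(35.5524−28.1857)=1.0000; B=V−Δ·S=-61.6887
Node (3,1) S=40.4004: V=(p*·-20.5455+(1−p*)·-29.8376)/1.06=-21.2882; Δ=(-20.5455−-29.8376)/(44.8445−35.5524)=1.0000; B=V−Δ·S=-61.6887
Node (3,2) S=50.9597: V=(p*·-8.8248+(1−p*)·-20.5455)/1.06=-10.7290; Δ=(-8.8248−-20.5455)/(56.5652−44.8445)=1.0000; B=V−Δ·S=-61.6887
Node (3,3) S=64.2787: V=(p*·5.9593+(1−p*)·-8.8248)/1.06=2.5900; Δ=(5.9593−-8.8248)/(71.3493−56.5652)=1.0000; B=V−Δ·S=-61.6887
Node (2,0) S=36.3968: V=(p*·-21.2882+(1−p*)·-29.6595)/1.06=-21.8001; Δ=(-21.2882−-29.6595)/(40.4004−32.0292)=1.0000; B=V−Δ·S=-58.1969
Node (2,1) S=45.9096: V=(p*·-10.7290+(1−p*)·-21.2882)/1.06=-12.2873; Δ=(-10.7290−-21.2882)/(50.9597−40.4004)=1.0000; B=V−Δ·S=-58.1969
Node (2,2) S=57.9087: V=(p*·2.5900+(1−p*)·-10.7290)/1.06=-0.2882; Δ=(2.5900−-10.7290)/(64.2787−50.9597)=1.0000; B=V−Δ·S=-58.1969
Node (1,0) S=41.3600: V=(p*·-12.2873+(1−p*)·-21.8001)/1.06=-13.5427; Δ=(-12.2873−-21.8001)/(45.9096−36.3968)=1.0000; B=V−Δ·S=-54.9027
Node (1,1) S=52.1700: V=(p*·-0.2882+(1−p*)·-12.2873)/1.06=-2.7327; Δ=(-0.2882−-12.2873)/(57.9087−45.9096)=1.0000; B=V−Δ·S=-54.9027
Node (0,0) S=47.0000: V=(p*·-2.7327+(1−p*)·-13.5427)/1.06=-4.7950; Δ=(-2.7327−-13.5427)/(52.1700−41.3600)=1.0000; B=V−Δ·S=-51.7950
Check: Δ(0,0)·S0 + B(0,0) = -4.7950 = V0.

(0,0): Delta=1.0000 Bond=-51.7950
(1,0): Delta=1.0000 Bond=-54.9027
(1,1): Delta=1.0000 Bond=-54.9027
(2,0): Delta=1.0000 Bond=-58.1969
(2,1): Delta=1.0000 Bond=-58.1969
(2,2): Delta=1.0000 Bond=-58.1969
(3,0): Delta=1.0000 Bond=-61.6887
(3,1): Delta=1.0000 Bond=-61.6887
(3,2): Delta=1.0000 Bond=-61.6887
(3,3): Delta=1.0000 Bond=-61.6887
V0=-4.7950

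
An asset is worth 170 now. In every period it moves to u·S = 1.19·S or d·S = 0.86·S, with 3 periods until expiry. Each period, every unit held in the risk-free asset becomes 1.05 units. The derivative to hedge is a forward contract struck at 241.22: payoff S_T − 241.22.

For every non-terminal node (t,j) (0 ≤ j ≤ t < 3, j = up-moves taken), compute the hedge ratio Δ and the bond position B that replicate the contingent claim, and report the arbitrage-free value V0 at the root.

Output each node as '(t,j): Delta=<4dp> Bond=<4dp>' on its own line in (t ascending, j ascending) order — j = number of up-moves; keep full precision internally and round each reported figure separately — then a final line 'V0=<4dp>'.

No-arbitrage ⇒ martingale measure with p* = (R−d)/(u−d) = 0.5758.
Terminal payoffs: V(3,0)=-133.0905, V(3,1)=-91.5989, V(3,2)=-34.1862, V(3,3)=45.2570
  t=2,j=0: stock 125.7320 → up 149.6211 (V=-91.5989), down 108.1295 (V=-133.0905). Price -104.0013; hedge Δ=1.0000, bond B=-229.7333.
  t=2,j=1: stock 173.9780 → up 207.0338 (V=-34.1862), down 149.6211 (V=-91.5989). Price -55.7553; hedge Δ=1.0000, bond B=-229.7333.
  t=2,j=2: stock 240.7370 → up 286.4770 (V=45.2570), down 207.0338 (V=-34.1862). Price 11.0037; hedge Δ=1.0000, bond B=-229.7333.
  t=1,j=0: stock 146.2000 → up 173.9780 (V=-55.7553), down 125.7320 (V=-104.0013). Price -72.5937; hedge Δ=1.0000, bond B=-218.7937.
  t=1,j=1: stock 202.3000 → up 240.7370 (V=11.0037), down 173.9780 (V=-55.7553). Price -16.4937; hedge Δ=1.0000, bond B=-218.7937.
  t=0,j=0: stock 170.0000 → up 202.3000 (V=-16.4937), down 146.2000 (V=-72.5937). Price -38.3749; hedge Δ=1.0000, bond B=-208.3749.
Root portfolio cost Δ·170+B reproduces V0=-38.3749.

(0,0): Delta=1.0000 Bond=-208.3749
(1,0): Delta=1.0000 Bond=-218.7937
(1,1): Delta=1.0000 Bond=-218.7937
(2,0): Delta=1.0000 Bond=-229.7333
(2,1): Delta=1.0000 Bond=-229.7333
(2,2): Delta=1.0000 Bond=-229.7333
V0=-38.3749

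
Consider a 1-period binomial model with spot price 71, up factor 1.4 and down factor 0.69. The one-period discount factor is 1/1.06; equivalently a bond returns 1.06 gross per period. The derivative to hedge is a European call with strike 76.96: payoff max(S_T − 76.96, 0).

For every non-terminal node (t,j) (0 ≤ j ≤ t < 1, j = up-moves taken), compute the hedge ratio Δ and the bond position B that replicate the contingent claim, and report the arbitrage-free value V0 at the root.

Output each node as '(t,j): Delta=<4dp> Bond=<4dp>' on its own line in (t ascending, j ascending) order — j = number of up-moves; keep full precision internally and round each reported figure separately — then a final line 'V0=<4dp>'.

(0,0): Delta=0.4451 Bond=-20.5735
V0=11.0322

Since d<R<u, set p* = (R−d)/(u−d) = 0.5211; price each node as the discounted p*-expectation of its children.
Terminal payoffs: V(1,0)=0.0000, V(1,1)=22.4400
  t=0,j=0: stock 71.0000 → up 99.4000 (V=22.4400), down 48.9900 (V=0.0000). Price 11.0322; hedge Δ=0.4451, bond B=-20.5735.
Check: Δ(0,0)·S0 + B(0,0) = 11.0322 = V0.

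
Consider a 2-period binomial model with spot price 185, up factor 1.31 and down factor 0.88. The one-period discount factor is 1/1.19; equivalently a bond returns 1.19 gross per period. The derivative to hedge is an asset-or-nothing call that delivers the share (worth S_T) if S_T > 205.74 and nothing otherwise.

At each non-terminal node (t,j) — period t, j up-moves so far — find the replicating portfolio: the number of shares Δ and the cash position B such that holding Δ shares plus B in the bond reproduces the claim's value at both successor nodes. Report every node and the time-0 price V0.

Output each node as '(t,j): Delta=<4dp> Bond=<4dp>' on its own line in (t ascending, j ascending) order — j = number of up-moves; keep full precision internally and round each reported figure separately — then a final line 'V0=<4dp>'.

(0,0): Delta=1.4223 Bond=-86.0119
(1,0): Delta=3.0465 Bond=-366.7693
(1,1): Delta=1.0000 Bond=0.0000
V0=177.1210

The replicating-portfolio and risk-neutral prices coincide; use p* = (1.19−0.88)/(1.31−0.88) = 0.7209 for the latter.
Terminal payoffs: V(2,0)=0.0000, V(2,1)=213.2680, V(2,2)=317.4785
  t=1,j=0: stock 162.8000 → up 213.2680 (V=213.2680), down 143.2640 (V=0.0000). Price 129.2028; hedge Δ=3.0465, bond B=-366.7693.
  t=1,j=1: stock 242.3500 → up 317.4785 (V=317.4785), down 213.2680 (V=213.2680). Price 242.3500; hedge Δ=1.0000, bond B=0.0000.
  t=0,j=0: stock 185.0000 → up 242.3500 (V=242.3500), down 162.8000 (V=129.2028). Price 177.1210; hedge Δ=1.4223, bond B=-86.0119.
The time-0 hedge costs 177.1210, which is the no-arbitrage price.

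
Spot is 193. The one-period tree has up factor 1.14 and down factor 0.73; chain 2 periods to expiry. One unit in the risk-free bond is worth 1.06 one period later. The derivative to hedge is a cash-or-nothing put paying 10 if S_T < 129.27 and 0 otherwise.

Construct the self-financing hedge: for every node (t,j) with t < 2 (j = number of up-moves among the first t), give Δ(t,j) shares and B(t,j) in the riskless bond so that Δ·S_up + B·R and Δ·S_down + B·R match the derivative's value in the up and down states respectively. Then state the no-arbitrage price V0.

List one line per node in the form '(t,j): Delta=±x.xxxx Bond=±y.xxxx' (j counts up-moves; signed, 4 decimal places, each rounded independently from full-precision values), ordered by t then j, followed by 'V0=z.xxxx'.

Under the risk-neutral measure, an up-move has probability p* = (R−d)/(u−d) = 0.8049 and values discount at R = 1.06.
Payoff layer (t=2): V(2,0)=10.0000, V(2,1)=0.0000, V(2,2)=0.0000
Node (1,0) S=140.8900: V=(p*·0.0000+(1−p*)·10.0000)/1.06=1.8408; Δ=(0.0000−10.0000)/(160.6146−102.8497)=-0.1731; B=V−Δ·S=26.2310
Node (1,1) S=220.0200: V=(p*·0.0000+(1−p*)·0.0000)/1.06=0.0000; Δ=(0.0000−0.0000)/(250.8228−160.6146)=0.0000; B=V−Δ·S=0.0000
Node (0,0) S=193.0000: V=(p*·0.0000+(1−p*)·1.8408)/1.06=0.3388; Δ=(0.0000−1.8408)/(220.0200−140.8900)=-0.0233; B=V−Δ·S=4.8285
Root portfolio cost Δ·193+B reproduces V0=0.3388.

(0,0): Delta=-0.0233 Bond=4.8285
(1,0): Delta=-0.1731 Bond=26.2310
(1,1): Delta=0.0000 Bond=0.0000
V0=0.3388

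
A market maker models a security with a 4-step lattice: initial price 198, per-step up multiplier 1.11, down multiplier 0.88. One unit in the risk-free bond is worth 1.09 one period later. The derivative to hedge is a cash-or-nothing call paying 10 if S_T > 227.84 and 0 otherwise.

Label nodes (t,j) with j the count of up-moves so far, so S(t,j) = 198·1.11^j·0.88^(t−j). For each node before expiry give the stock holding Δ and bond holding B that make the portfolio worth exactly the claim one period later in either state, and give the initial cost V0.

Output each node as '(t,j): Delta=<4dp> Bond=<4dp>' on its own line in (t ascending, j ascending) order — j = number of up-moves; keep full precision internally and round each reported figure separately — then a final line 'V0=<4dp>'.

(0,0): Delta=0.0369 Bond=-0.5024
(1,0): Delta=0.1751 Bond=-24.6297
(1,1): Delta=0.0264 Bond=1.7459
(2,0): Delta=0.0000 Bond=0.0000
(2,1): Delta=0.1883 Bond=-29.4031
(2,2): Delta=0.0142 Bond=4.8846
(3,0): Delta=0.0000 Bond=0.0000
(3,1): Delta=0.0000 Bond=0.0000
(3,2): Delta=0.2025 Bond=-35.1017
(3,3): Delta=0.0000 Bond=9.1743
V0=6.7989

No-arbitrage ⇒ martingale measure with p* = (R−d)/(u−d) = 0.9130.
Terminal payoffs: V(4,0)=0.0000, V(4,1)=0.0000, V(4,2)=0.0000, V(4,3)=10.0000, V(4,4)=10.0000
  t=3,j=0: stock 134.9315 → up 149.7739 (V=0.0000), down 118.7397 (V=0.0000). Price 0.0000; hedge Δ=0.0000, bond B=0.0000.
  t=3,j=1: stock 170.1976 → up 188.9194 (V=0.0000), down 149.7739 (V=0.0000). Price 0.0000; hedge Δ=0.0000, bond B=0.0000.
  t=3,j=2: stock 214.6811 → up 238.2960 (V=10.0000), down 188.9194 (V=0.0000). Price 8.3765; hedge Δ=0.2025, bond B=-35.1017.
  t=3,j=3: stock 270.7909 → up 300.5779 (V=10.0000), down 238.2960 (V=10.0000). Price 9.1743; hedge Δ=0.0000, bond B=9.1743.
  t=2,j=0: stock 153.3312 → up 170.1976 (V=0.0000), down 134.9315 (V=0.0000). Price 0.0000; hedge Δ=0.0000, bond B=0.0000.
  t=2,j=1: stock 193.4064 → up 214.6811 (V=8.3765), down 170.1976 (V=0.0000). Price 7.0167; hedge Δ=0.1883, bond B=-29.4031.
  t=2,j=2: stock 243.9558 → up 270.7909 (V=9.1743), down 214.6811 (V=8.3765). Price 8.3532; hedge Δ=0.0142, bond B=4.8846.
  t=1,j=0: stock 174.2400 → up 193.4064 (V=7.0167), down 153.3312 (V=0.0000). Price 5.8775; hedge Δ=0.1751, bond B=-24.6297.
  t=1,j=1: stock 219.7800 → up 243.9558 (V=8.3532), down 193.4064 (V=7.0167). Price 7.5568; hedge Δ=0.0264, bond B=1.7459.
  t=0,j=0: stock 198.0000 → up 219.7800 (V=7.5568), down 174.2400 (V=5.8775). Price 6.7989; hedge Δ=0.0369, bond B=-0.5024.
Each (Δ,B) replicates both successor values, so the strategy is self-financing and V0 is arbitrage-free.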